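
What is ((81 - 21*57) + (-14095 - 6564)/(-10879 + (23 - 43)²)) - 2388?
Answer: -36697757/10479 ≈ -3502.0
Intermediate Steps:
((81 - 21*57) + (-14095 - 6564)/(-10879 + (23 - 43)²)) - 2388 = ((81 - 1197) - 20659/(-10879 + (-20)²)) - 2388 = (-1116 - 20659/(-10879 + 400)) - 2388 = (-1116 - 20659/(-10479)) - 2388 = (-1116 - 20659*(-1/10479)) - 2388 = (-1116 + 20659/10479) - 2388 = -11673905/10479 - 2388 = -36697757/10479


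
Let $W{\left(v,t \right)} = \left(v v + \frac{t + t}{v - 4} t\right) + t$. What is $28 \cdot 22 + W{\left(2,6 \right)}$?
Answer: $590$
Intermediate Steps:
$W{\left(v,t \right)} = t + v^{2} + \frac{2 t^{2}}{-4 + v}$ ($W{\left(v,t \right)} = \left(v^{2} + \frac{2 t}{-4 + v} t\right) + t = \left(v^{2} + \frac{2 t^{2}}{-4 + v}\right) + t = t + v^{2} + \frac{2 t^{2}}{-4 + v}$)
$28 \cdot 22 + W{\left(2,6 \right)} = 28 \cdot 22 + \frac{2^{3} - 24 - 4 \cdot 2^{2} + 2 \cdot 6^{2} + 6 \cdot 2}{-4 + 2} = 616 + \frac{8 - 24 - 16 + 2 \cdot 36 + 12}{-2} = 616 - \frac{8 - 24 - 16 + 72 + 12}{2} = 616 - 26 = 590$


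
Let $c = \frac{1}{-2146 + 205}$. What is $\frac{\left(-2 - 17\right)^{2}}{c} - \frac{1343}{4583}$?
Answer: $- \frac{3211314026}{4583} \approx -7.007 \cdot 10^{5}$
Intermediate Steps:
$c = - \frac{1}{1941}$ ($c = \frac{1}{-1941} = - \frac{1}{1941} \approx -0.0005152$)
$\frac{\left(-2 - 17\right)^{2}}{c} - \frac{1343}{4583} = \frac{\left(-2 - 17\right)^{2}}{- \frac{1}{1941}} - \frac{1343}{4583} = \left(-19\right)^{2} \left(-1941\right) - \frac{1343}{4583} = 361 \left(-1941\right) - \frac{1343}{4583} = -700701 - \frac{1343}{4583} = - \frac{3211314026}{4583}$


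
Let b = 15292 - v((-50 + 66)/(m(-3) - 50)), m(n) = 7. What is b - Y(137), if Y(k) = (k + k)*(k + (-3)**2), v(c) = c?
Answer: -1062600/43 ≈ -24712.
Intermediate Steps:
Y(k) = 2*k*(9 + k) (Y(k) = (2*k)*(k + 9) = (2*k)*(9 + k) = 2*k*(9 + k))
b = 657572/43 (b = 15292 - (-50 + 66)/(7 - 50) = 15292 - 16/(-43) = 15292 - 16*(-1)/43 = 15292 - 1*(-16/43) = 15292 + 16/43 = 657572/43 ≈ 15292.)
b - Y(137) = 657572/43 - 2*137*(9 + 137) = 657572/43 - 2*137*146 = 657572/43 - 1*40004 = 657572/43 - 40004 = -1062600/43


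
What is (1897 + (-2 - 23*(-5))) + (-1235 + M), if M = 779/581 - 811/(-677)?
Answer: 305834749/393337 ≈ 777.54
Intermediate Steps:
M = 998574/393337 (M = 779*(1/581) - 811*(-1/677) = 779/581 + 811/677 = 998574/393337 ≈ 2.5387)
(1897 + (-2 - 23*(-5))) + (-1235 + M) = (1897 + (-2 - 23*(-5))) + (-1235 + 998574/393337) = (1897 + (-2 + 115)) - 484772621/393337 = (1897 + 113) - 484772621/393337 = 2010 - 484772621/393337 = 305834749/393337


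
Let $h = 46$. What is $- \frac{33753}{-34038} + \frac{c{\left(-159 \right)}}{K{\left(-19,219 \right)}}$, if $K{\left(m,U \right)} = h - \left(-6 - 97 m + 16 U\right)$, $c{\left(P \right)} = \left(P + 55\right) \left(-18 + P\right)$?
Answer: $- \frac{49761041}{20025690} \approx -2.4849$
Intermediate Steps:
$c{\left(P \right)} = \left(-18 + P\right) \left(55 + P\right)$ ($c{\left(P \right)} = \left(55 + P\right) \left(-18 + P\right) = \left(-18 + P\right) \left(55 + P\right)$)
$K{\left(m,U \right)} = 52 - 16 U + 97 m$ ($K{\left(m,U \right)} = 46 - \left(-6 - 97 m + 16 U\right) = 46 + \left(6 - 16 U + 97 m\right) = 52 - 16 U + 97 m$)
$- \frac{33753}{-34038} + \frac{c{\left(-159 \right)}}{K{\left(-19,219 \right)}} = - \frac{33753}{-34038} + \frac{-990 + \left(-159\right)^{2} + 37 \left(-159\right)}{52 - 3504 + 97 \left(-19\right)} = \left(-33753\right) \left(- \frac{1}{34038}\right) + \frac{-990 + 25281 - 5883}{52 - 3504 - 1843} = \frac{11251}{11346} + \frac{18408}{-5295} = \frac{11251}{11346} + 18408 \left(- \frac{1}{5295}\right) = \frac{11251}{11346} - \frac{6136}{1765} = - \frac{49761041}{20025690}$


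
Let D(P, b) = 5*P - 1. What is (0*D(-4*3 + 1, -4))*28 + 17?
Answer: 17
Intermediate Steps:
D(P, b) = -1 + 5*P
(0*D(-4*3 + 1, -4))*28 + 17 = (0*(-1 + 5*(-4*3 + 1)))*28 + 17 = (0*(-1 + 5*(-12 + 1)))*28 + 17 = (0*(-1 + 5*(-11)))*28 + 17 = (0*(-1 - 55))*28 + 17 = (0*(-56))*28 + 17 = 0*28 + 17 = 0 + 17 = 17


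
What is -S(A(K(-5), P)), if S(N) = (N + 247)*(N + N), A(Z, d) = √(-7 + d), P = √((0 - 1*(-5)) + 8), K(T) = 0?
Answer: 14 - 2*√13 - 494*I*√(7 - √13) ≈ 6.7889 - 910.15*I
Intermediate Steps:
P = √13 (P = √((0 + 5) + 8) = √(5 + 8) = √13 ≈ 3.6056)
S(N) = 2*N*(247 + N) (S(N) = (247 + N)*(2*N) = 2*N*(247 + N))
-S(A(K(-5), P)) = -2*√(-7 + √13)*(247 + √(-7 + √13))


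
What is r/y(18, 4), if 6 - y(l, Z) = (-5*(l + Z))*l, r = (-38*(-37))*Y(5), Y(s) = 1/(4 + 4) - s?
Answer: -9139/2648 ≈ -3.4513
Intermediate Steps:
Y(s) = ⅛ - s (Y(s) = 1/8 - s = ⅛ - s)
r = -27417/4 (r = (-38*(-37))*(⅛ - 1*5) = 1406*(⅛ - 5) = 1406*(-39/8) = -27417/4 ≈ -6854.3)
y(l, Z) = 6 - l*(-5*Z - 5*l) (y(l, Z) = 6 - (-5*(l + Z))*l = 6 - (-5*(Z + l))*l = 6 - (-5*Z - 5*l)*l = 6 - l*(-5*Z - 5*l))
r/y(18, 4) = -27417/(4*(6 + 5*18² + 5*4*18)) = -27417/(4*(6 + 5*324 + 360)) = -27417/(4*(6 + 1620 + 360)) = -27417/4/1986 = -27417/4*1/1986 = -9139/2648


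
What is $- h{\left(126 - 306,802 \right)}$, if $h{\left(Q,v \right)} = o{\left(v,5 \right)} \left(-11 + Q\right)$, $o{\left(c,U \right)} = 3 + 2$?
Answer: $955$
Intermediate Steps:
$o{\left(c,U \right)} = 5$
$h{\left(Q,v \right)} = -55 + 5 Q$ ($h{\left(Q,v \right)} = 5 \left(-11 + Q\right) = -55 + 5 Q$)
$- h{\left(126 - 306,802 \right)} = - (-55 + 5 \left(126 - 306\right)) = - (-55 + 5 \left(-180\right)) = - (-55 - 900) = \left(-1\right) \left(-955\right) = 955$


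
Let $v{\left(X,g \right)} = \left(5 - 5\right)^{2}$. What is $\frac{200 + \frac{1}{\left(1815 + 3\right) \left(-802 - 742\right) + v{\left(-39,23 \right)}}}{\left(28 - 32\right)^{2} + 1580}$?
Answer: $\frac{561398399}{4479959232} \approx 0.12531$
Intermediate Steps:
$v{\left(X,g \right)} = 0$ ($v{\left(X,g \right)} = 0^{2} = 0$)
$\frac{200 + \frac{1}{\left(1815 + 3\right) \left(-802 - 742\right) + v{\left(-39,23 \right)}}}{\left(28 - 32\right)^{2} + 1580} = \frac{200 + \frac{1}{\left(1815 + 3\right) \left(-802 - 742\right) + 0}}{\left(28 - 32\right)^{2} + 1580} = \frac{200 + \frac{1}{1818 \left(-1544\right) + 0}}{\left(-4\right)^{2} + 1580} = \frac{200 + \frac{1}{-2806992 + 0}}{16 + 1580} = \frac{200 + \frac{1}{-2806992}}{1596} = \left(200 - \frac{1}{2806992}\right) \frac{1}{1596} = \frac{561398399}{2806992} \cdot \frac{1}{1596} = \frac{561398399}{4479959232}$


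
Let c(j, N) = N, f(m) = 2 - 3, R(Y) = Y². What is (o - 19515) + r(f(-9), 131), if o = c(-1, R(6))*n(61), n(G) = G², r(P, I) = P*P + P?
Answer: 114441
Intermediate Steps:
f(m) = -1
r(P, I) = P + P² (r(P, I) = P² + P = P + P²)
o = 133956 (o = 6²*61² = 36*3721 = 133956)
(o - 19515) + r(f(-9), 131) = (133956 - 19515) - (1 - 1) = 114441 - 1*0 = 114441 + 0 = 114441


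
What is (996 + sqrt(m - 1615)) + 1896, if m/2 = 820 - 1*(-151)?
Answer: 2892 + sqrt(327) ≈ 2910.1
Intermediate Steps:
m = 1942 (m = 2*(820 - 1*(-151)) = 2*(820 + 151) = 2*971 = 1942)
(996 + sqrt(m - 1615)) + 1896 = (996 + sqrt(1942 - 1615)) + 1896 = (996 + sqrt(327)) + 1896 = 2892 + sqrt(327)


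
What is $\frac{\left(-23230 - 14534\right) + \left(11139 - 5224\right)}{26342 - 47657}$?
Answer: $\frac{31849}{21315} \approx 1.4942$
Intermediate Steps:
$\frac{\left(-23230 - 14534\right) + \left(11139 - 5224\right)}{26342 - 47657} = \frac{-37764 + \left(11139 - 5224\right)}{-21315} = \left(-37764 + 5915\right) \left(- \frac{1}{21315}\right) = \left(-31849\right) \left(- \frac{1}{21315}\right) = \frac{31849}{21315}$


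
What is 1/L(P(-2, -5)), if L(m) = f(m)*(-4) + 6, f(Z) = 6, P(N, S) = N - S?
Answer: -1/18 ≈ -0.055556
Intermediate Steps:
L(m) = -18 (L(m) = 6*(-4) + 6 = -24 + 6 = -18)
1/L(P(-2, -5)) = 1/(-18) = -1/18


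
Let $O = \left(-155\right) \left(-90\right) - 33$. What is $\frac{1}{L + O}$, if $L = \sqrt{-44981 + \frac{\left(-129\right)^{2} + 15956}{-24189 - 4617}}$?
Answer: $\frac{400893102}{5580525055817} - \frac{i \sqrt{37325526682098}}{5580525055817} \approx 7.1838 \cdot 10^{-5} - 1.0948 \cdot 10^{-6} i$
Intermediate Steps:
$L = \frac{i \sqrt{37325526682098}}{28806}$ ($L = \sqrt{-44981 + \frac{16641 + 15956}{-28806}} = \sqrt{-44981 + 32597 \left(- \frac{1}{28806}\right)} = \sqrt{-44981 - \frac{32597}{28806}} = \sqrt{- \frac{1295755283}{28806}} = \frac{i \sqrt{37325526682098}}{28806} \approx 212.09 i$)
$O = 13917$ ($O = 13950 - 33 = 13917$)
$\frac{1}{L + O} = \frac{1}{\frac{i \sqrt{37325526682098}}{28806} + 13917} = \frac{1}{13917 + \frac{i \sqrt{37325526682098}}{28806}}$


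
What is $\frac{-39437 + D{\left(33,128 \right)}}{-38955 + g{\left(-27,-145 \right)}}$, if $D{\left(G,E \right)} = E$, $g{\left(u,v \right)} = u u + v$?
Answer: $\frac{39309}{38371} \approx 1.0244$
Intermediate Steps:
$g{\left(u,v \right)} = v + u^{2}$ ($g{\left(u,v \right)} = u^{2} + v = v + u^{2}$)
$\frac{-39437 + D{\left(33,128 \right)}}{-38955 + g{\left(-27,-145 \right)}} = \frac{-39437 + 128}{-38955 - \left(145 - \left(-27\right)^{2}\right)} = - \frac{39309}{-38955 + \left(-145 + 729\right)} = - \frac{39309}{-38955 + 584} = - \frac{39309}{-38371} = \left(-39309\right) \left(- \frac{1}{38371}\right) = \frac{39309}{38371}$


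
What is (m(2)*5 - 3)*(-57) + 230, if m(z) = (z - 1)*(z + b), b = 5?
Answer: -1594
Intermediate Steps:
m(z) = (-1 + z)*(5 + z) (m(z) = (z - 1)*(z + 5) = (-1 + z)*(5 + z))
(m(2)*5 - 3)*(-57) + 230 = ((-5 + 2² + 4*2)*5 - 3)*(-57) + 230 = ((-5 + 4 + 8)*5 - 3)*(-57) + 230 = (7*5 - 3)*(-57) + 230 = (35 - 3)*(-57) + 230 = 32*(-57) + 230 = -1824 + 230 = -1594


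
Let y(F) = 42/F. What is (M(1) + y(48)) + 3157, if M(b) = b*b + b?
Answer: 25279/8 ≈ 3159.9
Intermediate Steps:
M(b) = b + b**2 (M(b) = b**2 + b = b + b**2)
(M(1) + y(48)) + 3157 = (1*(1 + 1) + 42/48) + 3157 = (1*2 + 42*(1/48)) + 3157 = (2 + 7/8) + 3157 = 23/8 + 3157 = 25279/8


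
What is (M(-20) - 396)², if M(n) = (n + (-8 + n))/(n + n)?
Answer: 3896676/25 ≈ 1.5587e+5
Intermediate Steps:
M(n) = (-8 + 2*n)/(2*n) (M(n) = (-8 + 2*n)/((2*n)) = (-8 + 2*n)*(1/(2*n)) = (-8 + 2*n)/(2*n))
(M(-20) - 396)² = ((-4 - 20)/(-20) - 396)² = (-1/20*(-24) - 396)² = (6/5 - 396)² = (-1974/5)² = 3896676/25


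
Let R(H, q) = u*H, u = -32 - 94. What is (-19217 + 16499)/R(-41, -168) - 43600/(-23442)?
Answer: 4486729/3363927 ≈ 1.3338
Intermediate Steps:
u = -126
R(H, q) = -126*H
(-19217 + 16499)/R(-41, -168) - 43600/(-23442) = (-19217 + 16499)/((-126*(-41))) - 43600/(-23442) = -2718/5166 - 43600*(-1/23442) = -2718*1/5166 + 21800/11721 = -151/287 + 21800/11721 = 4486729/3363927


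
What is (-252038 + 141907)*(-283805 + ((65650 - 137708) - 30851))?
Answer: 42589199534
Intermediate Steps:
(-252038 + 141907)*(-283805 + ((65650 - 137708) - 30851)) = -110131*(-283805 + (-72058 - 30851)) = -110131*(-283805 - 102909) = -110131*(-386714) = 42589199534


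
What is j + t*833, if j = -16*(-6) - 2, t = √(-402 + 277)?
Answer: 94 + 4165*I*√5 ≈ 94.0 + 9313.2*I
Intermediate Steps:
t = 5*I*√5 (t = √(-125) = 5*I*√5 ≈ 11.18*I)
j = 94 (j = 96 - 2 = 94)
j + t*833 = 94 + (5*I*√5)*833 = 94 + 4165*I*√5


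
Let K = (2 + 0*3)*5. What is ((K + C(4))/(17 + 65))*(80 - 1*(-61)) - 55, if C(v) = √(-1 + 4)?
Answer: -1550/41 + 141*√3/82 ≈ -34.827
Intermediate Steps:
C(v) = √3
K = 10 (K = (2 + 0)*5 = 2*5 = 10)
((K + C(4))/(17 + 65))*(80 - 1*(-61)) - 55 = ((10 + √3)/(17 + 65))*(80 - 1*(-61)) - 55 = ((10 + √3)/82)*(80 + 61) - 55 = ((10 + √3)*(1/82))*141 - 55 = (5/41 + √3/82)*141 - 55 = (705/41 + 141*√3/82) - 55 = -1550/41 + 141*√3/82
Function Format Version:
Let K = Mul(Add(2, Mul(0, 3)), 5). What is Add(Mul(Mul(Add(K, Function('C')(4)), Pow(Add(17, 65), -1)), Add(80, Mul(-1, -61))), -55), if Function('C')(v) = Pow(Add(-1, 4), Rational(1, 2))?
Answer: Add(Rational(-1550, 41), Mul(Rational(141, 82), Pow(3, Rational(1, 2)))) ≈ -34.827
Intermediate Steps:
Function('C')(v) = Pow(3, Rational(1, 2))
K = 10 (K = Mul(Add(2, 0), 5) = Mul(2, 5) = 10)
Add(Mul(Mul(Add(K, Function('C')(4)), Pow(Add(17, 65), -1)), Add(80, Mul(-1, -61))), -55) = Add(Mul(Mul(Add(10, Pow(3, Rational(1, 2))), Pow(Add(17, 65), -1)), Add(80, Mul(-1, -61))), -55) = Add(Mul(Mul(Add(10, Pow(3, Rational(1, 2))), Pow(82, -1)), Add(80, 61)), -55) = Add(Mul(Mul(Add(10, Pow(3, Rational(1, 2))), Rational(1, 82)), 141), -55) = Add(Mul(Add(Rational(5, 41), Mul(Rational(1, 82), Pow(3, Rational(1, 2)))), 141), -55) = Add(Add(Rational(705, 41), Mul(Rational(141, 82), Pow(3, Rational(1, 2)))), -55) = Add(Rational(-1550, 41), Mul(Rational(141, 82), Pow(3, Rational(1, 2))))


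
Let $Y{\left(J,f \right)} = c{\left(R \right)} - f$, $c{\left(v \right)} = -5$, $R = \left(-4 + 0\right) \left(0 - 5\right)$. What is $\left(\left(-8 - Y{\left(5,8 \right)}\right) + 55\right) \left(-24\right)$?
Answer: $-1440$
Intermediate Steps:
$R = 20$ ($R = \left(-4\right) \left(-5\right) = 20$)
$Y{\left(J,f \right)} = -5 - f$
$\left(\left(-8 - Y{\left(5,8 \right)}\right) + 55\right) \left(-24\right) = \left(\left(-8 - \left(-5 - 8\right)\right) + 55\right) \left(-24\right) = \left(\left(-8 - -13\right) + 55\right) \left(-24\right) = \left(\left(-8 + 13\right) + 55\right) \left(-24\right) = \left(5 + 55\right) \left(-24\right) = 60 \left(-24\right) = -1440$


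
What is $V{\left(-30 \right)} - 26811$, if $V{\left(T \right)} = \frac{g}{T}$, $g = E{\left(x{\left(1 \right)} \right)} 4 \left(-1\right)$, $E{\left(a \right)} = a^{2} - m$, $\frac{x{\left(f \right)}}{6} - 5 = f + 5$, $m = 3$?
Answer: $- \frac{131153}{5} \approx -26231.0$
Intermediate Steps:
$x{\left(f \right)} = 60 + 6 f$ ($x{\left(f \right)} = 30 + 6 \left(f + 5\right) = 30 + 6 \left(5 + f\right) = 30 + \left(30 + 6 f\right) = 60 + 6 f$)
$E{\left(a \right)} = -3 + a^{2}$ ($E{\left(a \right)} = a^{2} - 3 = -3 + a^{2}$)
$g = -17412$ ($g = \left(-3 + \left(60 + 6 \cdot 1\right)^{2}\right) 4 \left(-1\right) = \left(-3 + \left(60 + 6\right)^{2}\right) 4 \left(-1\right) = \left(-3 + 66^{2}\right) 4 \left(-1\right) = \left(-3 + 4356\right) 4 \left(-1\right) = 4353 \cdot 4 \left(-1\right) = 17412 \left(-1\right) = -17412$)
$V{\left(T \right)} = - \frac{17412}{T}$
$V{\left(-30 \right)} - 26811 = - \frac{17412}{-30} - 26811 = \left(-17412\right) \left(- \frac{1}{30}\right) - 26811 = \frac{2902}{5} - 26811 = - \frac{131153}{5}$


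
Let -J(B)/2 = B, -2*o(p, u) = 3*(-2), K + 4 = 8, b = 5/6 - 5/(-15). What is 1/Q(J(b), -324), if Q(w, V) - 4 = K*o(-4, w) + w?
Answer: 3/41 ≈ 0.073171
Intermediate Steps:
b = 7/6 (b = 5*(⅙) - 5*(-1/15) = ⅚ + ⅓ = 7/6 ≈ 1.1667)
K = 4 (K = -4 + 8 = 4)
o(p, u) = 3 (o(p, u) = -3*(-2)/2 = -½*(-6) = 3)
J(B) = -2*B
Q(w, V) = 16 + w (Q(w, V) = 4 + (4*3 + w) = 4 + (12 + w) = 16 + w)
1/Q(J(b), -324) = 1/(16 - 2*7/6) = 1/(16 - 7/3) = 1/(41/3) = 3/41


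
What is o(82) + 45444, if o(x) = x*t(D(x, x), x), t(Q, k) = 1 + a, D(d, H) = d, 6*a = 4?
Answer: 136742/3 ≈ 45581.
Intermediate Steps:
a = ⅔ (a = (⅙)*4 = ⅔ ≈ 0.66667)
t(Q, k) = 5/3 (t(Q, k) = 1 + ⅔ = 5/3)
o(x) = 5*x/3 (o(x) = x*(5/3) = 5*x/3)
o(82) + 45444 = (5/3)*82 + 45444 = 410/3 + 45444 = 136742/3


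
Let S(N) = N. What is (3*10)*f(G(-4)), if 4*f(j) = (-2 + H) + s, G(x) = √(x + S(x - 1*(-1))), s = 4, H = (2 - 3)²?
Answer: 45/2 ≈ 22.500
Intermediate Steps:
H = 1 (H = (-1)² = 1)
G(x) = √(1 + 2*x) (G(x) = √(x + (x - 1*(-1))) = √(x + (x + 1)) = √(x + (1 + x)) = √(1 + 2*x))
f(j) = ¾ (f(j) = ((-2 + 1) + 4)/4 = (-1 + 4)/4 = (¼)*3 = ¾)
(3*10)*f(G(-4)) = (3*10)*(¾) = 30*(¾) = 45/2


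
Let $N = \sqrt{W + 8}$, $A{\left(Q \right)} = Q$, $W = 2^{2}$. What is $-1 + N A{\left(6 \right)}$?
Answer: $-1 + 12 \sqrt{3} \approx 19.785$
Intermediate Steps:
$W = 4$
$N = 2 \sqrt{3}$ ($N = \sqrt{4 + 8} = \sqrt{12} = 2 \sqrt{3} \approx 3.4641$)
$-1 + N A{\left(6 \right)} = -1 + 2 \sqrt{3} \cdot 6 = -1 + 12 \sqrt{3}$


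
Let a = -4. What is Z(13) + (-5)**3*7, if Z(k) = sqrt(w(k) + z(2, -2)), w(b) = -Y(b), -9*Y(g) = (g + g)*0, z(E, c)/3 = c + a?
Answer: -875 + 3*I*sqrt(2) ≈ -875.0 + 4.2426*I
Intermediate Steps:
z(E, c) = -12 + 3*c (z(E, c) = 3*(c - 4) = 3*(-4 + c) = -12 + 3*c)
Y(g) = 0 (Y(g) = -(g + g)*0/9 = -2*g*0/9 = -1/9*0 = 0)
w(b) = 0 (w(b) = -1*0 = 0)
Z(k) = 3*I*sqrt(2) (Z(k) = sqrt(0 + (-12 + 3*(-2))) = sqrt(0 + (-12 - 6)) = sqrt(0 - 18) = sqrt(-18) = 3*I*sqrt(2))
Z(13) + (-5)**3*7 = 3*I*sqrt(2) + (-5)**3*7 = 3*I*sqrt(2) - 125*7 = 3*I*sqrt(2) - 875 = -875 + 3*I*sqrt(2)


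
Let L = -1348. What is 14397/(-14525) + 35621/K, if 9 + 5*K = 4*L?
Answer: -2664733322/78449525 ≈ -33.967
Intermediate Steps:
K = -5401/5 (K = -9/5 + (4*(-1348))/5 = -9/5 + (⅕)*(-5392) = -9/5 - 5392/5 = -5401/5 ≈ -1080.2)
14397/(-14525) + 35621/K = 14397/(-14525) + 35621/(-5401/5) = 14397*(-1/14525) + 35621*(-5/5401) = -14397/14525 - 178105/5401 = -2664733322/78449525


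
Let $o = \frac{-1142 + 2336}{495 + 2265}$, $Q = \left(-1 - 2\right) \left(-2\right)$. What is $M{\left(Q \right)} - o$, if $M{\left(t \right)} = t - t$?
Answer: $- \frac{199}{460} \approx -0.43261$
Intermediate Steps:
$Q = 6$ ($Q = \left(-3\right) \left(-2\right) = 6$)
$M{\left(t \right)} = 0$
$o = \frac{199}{460}$ ($o = \frac{1194}{2760} = 1194 \cdot \frac{1}{2760} = \frac{199}{460} \approx 0.43261$)
$M{\left(Q \right)} - o = 0 - \frac{199}{460} = - \frac{199}{460}$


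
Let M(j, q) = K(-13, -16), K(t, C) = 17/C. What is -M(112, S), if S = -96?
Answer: 17/16 ≈ 1.0625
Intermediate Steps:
M(j, q) = -17/16 (M(j, q) = 17/(-16) = 17*(-1/16) = -17/16)
-M(112, S) = -1*(-17/16) = 17/16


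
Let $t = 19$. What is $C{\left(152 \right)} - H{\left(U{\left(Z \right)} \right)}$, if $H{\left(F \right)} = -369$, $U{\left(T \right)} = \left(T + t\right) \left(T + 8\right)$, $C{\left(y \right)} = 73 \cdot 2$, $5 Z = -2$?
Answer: $515$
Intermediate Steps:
$Z = - \frac{2}{5}$ ($Z = \frac{1}{5} \left(-2\right) = - \frac{2}{5} \approx -0.4$)
$C{\left(y \right)} = 146$
$U{\left(T \right)} = \left(8 + T\right) \left(19 + T\right)$ ($U{\left(T \right)} = \left(T + 19\right) \left(T + 8\right) = \left(19 + T\right) \left(8 + T\right) = \left(8 + T\right) \left(19 + T\right)$)
$C{\left(152 \right)} - H{\left(U{\left(Z \right)} \right)} = 146 - -369 = 146 + 369 = 515$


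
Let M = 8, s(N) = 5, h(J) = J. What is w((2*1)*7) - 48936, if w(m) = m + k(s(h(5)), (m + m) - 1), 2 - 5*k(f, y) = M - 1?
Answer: -48923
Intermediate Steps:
k(f, y) = -1 (k(f, y) = ⅖ - (8 - 1)/5 = ⅖ - ⅕*7 = ⅖ - 7/5 = -1)
w(m) = -1 + m (w(m) = m - 1 = -1 + m)
w((2*1)*7) - 48936 = (-1 + (2*1)*7) - 48936 = (-1 + 2*7) - 48936 = (-1 + 14) - 48936 = 13 - 48936 = -48923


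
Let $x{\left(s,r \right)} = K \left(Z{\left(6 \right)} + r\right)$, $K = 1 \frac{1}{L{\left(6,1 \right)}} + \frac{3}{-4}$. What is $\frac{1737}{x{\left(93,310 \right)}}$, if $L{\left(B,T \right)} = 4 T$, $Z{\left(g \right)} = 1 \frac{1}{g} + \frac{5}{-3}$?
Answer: $- \frac{6948}{617} \approx -11.261$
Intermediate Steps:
$Z{\left(g \right)} = - \frac{5}{3} + \frac{1}{g}$ ($Z{\left(g \right)} = \frac{1}{g} + 5 \left(- \frac{1}{3}\right) = \frac{1}{g} - \frac{5}{3} = - \frac{5}{3} + \frac{1}{g}$)
$K = - \frac{1}{2}$ ($K = 1 \frac{1}{4 \cdot 1} + \frac{3}{-4} = 1 \cdot \frac{1}{4} + 3 \left(- \frac{1}{4}\right) = 1 \cdot \frac{1}{4} - \frac{3}{4} = \frac{1}{4} - \frac{3}{4} = - \frac{1}{2} \approx -0.5$)
$x{\left(s,r \right)} = \frac{3}{4} - \frac{r}{2}$ ($x{\left(s,r \right)} = - \frac{\left(- \frac{5}{3} + \frac{1}{6}\right) + r}{2} = - \frac{- \frac{3}{2} + r}{2} = \frac{3}{4} - \frac{r}{2}$)
$\frac{1737}{x{\left(93,310 \right)}} = \frac{1737}{\frac{3}{4} - 155} = \frac{1737}{- \frac{617}{4}} = 1737 \left(- \frac{4}{617}\right) = - \frac{6948}{617}$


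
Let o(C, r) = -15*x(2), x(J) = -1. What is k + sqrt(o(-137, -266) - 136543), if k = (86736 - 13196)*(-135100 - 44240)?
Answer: -13188663600 + 4*I*sqrt(8533) ≈ -1.3189e+10 + 369.5*I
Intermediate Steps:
k = -13188663600 (k = 73540*(-179340) = -13188663600)
o(C, r) = 15 (o(C, r) = -15*(-1) = 15)
k + sqrt(o(-137, -266) - 136543) = -13188663600 + sqrt(15 - 136543) = -13188663600 + sqrt(-136528) = -13188663600 + 4*I*sqrt(8533)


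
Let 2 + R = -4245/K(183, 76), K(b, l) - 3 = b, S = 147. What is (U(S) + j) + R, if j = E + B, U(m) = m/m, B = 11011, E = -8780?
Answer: 136845/62 ≈ 2207.2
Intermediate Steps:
K(b, l) = 3 + b
U(m) = 1
R = -1539/62 (R = -2 - 4245/(3 + 183) = -2 - 4245/186 = -2 - 4245*1/186 = -2 - 1415/62 = -1539/62 ≈ -24.823)
j = 2231 (j = -8780 + 11011 = 2231)
(U(S) + j) + R = (1 + 2231) - 1539/62 = 2232 - 1539/62 = 136845/62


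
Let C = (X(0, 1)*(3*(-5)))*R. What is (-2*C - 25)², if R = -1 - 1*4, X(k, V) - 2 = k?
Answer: 105625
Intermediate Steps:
X(k, V) = 2 + k
R = -5 (R = -1 - 4 = -5)
C = 150 (C = ((2 + 0)*(3*(-5)))*(-5) = (2*(-15))*(-5) = -30*(-5) = 150)
(-2*C - 25)² = (-2*150 - 25)² = (-300 - 25)² = (-325)² = 105625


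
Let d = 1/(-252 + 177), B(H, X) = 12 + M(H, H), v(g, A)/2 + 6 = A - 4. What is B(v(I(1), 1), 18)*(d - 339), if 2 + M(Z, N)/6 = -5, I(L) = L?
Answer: 50852/5 ≈ 10170.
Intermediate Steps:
v(g, A) = -20 + 2*A (v(g, A) = -12 + 2*(A - 4) = -12 + 2*(-4 + A) = -12 + (-8 + 2*A) = -20 + 2*A)
M(Z, N) = -42 (M(Z, N) = -12 + 6*(-5) = -12 - 30 = -42)
B(H, X) = -30 (B(H, X) = 12 - 42 = -30)
d = -1/75 (d = 1/(-75) = -1/75 ≈ -0.013333)
B(v(I(1), 1), 18)*(d - 339) = -30*(-1/75 - 339) = -30*(-25426/75) = 50852/5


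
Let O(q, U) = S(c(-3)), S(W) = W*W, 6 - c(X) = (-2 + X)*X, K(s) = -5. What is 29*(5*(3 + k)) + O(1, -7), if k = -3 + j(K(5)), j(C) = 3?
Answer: 516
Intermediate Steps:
c(X) = 6 - X*(-2 + X) (c(X) = 6 - (-2 + X)*X = 6 - X*(-2 + X))
S(W) = W**2
k = 0 (k = -3 + 3 = 0)
O(q, U) = 81 (O(q, U) = (6 - 1*(-3)**2 + 2*(-3))**2 = (6 - 1*9 - 6)**2 = (6 - 9 - 6)**2 = (-9)**2 = 81)
29*(5*(3 + k)) + O(1, -7) = 29*(5*(3 + 0)) + 81 = 29*(5*3) + 81 = 29*15 + 81 = 435 + 81 = 516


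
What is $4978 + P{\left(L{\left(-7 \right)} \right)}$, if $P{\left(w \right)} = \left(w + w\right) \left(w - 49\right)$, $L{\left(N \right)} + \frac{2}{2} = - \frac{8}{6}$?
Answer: $\frac{46958}{9} \approx 5217.6$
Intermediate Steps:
$L{\left(N \right)} = - \frac{7}{3}$ ($L{\left(N \right)} = -1 - \frac{8}{6} = -1 - \frac{4}{3} = - \frac{7}{3}$)
$P{\left(w \right)} = 2 w \left(-49 + w\right)$
$4978 + P{\left(L{\left(-7 \right)} \right)} = 4978 + 2 \left(- \frac{7}{3}\right) \left(-49 - \frac{7}{3}\right) = 4978 + 2 \left(- \frac{7}{3}\right) \left(- \frac{154}{3}\right) = 4978 + \frac{2156}{9} = \frac{46958}{9}$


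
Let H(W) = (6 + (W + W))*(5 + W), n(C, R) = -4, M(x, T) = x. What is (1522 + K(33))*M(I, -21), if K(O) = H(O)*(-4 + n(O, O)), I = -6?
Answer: 122196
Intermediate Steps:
H(W) = (5 + W)*(6 + 2*W) (H(W) = (6 + 2*W)*(5 + W) = (5 + W)*(6 + 2*W))
K(O) = -240 - 128*O - 16*O² (K(O) = (30 + 2*O² + 16*O)*(-4 - 4) = (30 + 2*O² + 16*O)*(-8) = -240 - 128*O - 16*O²)
(1522 + K(33))*M(I, -21) = (1522 + (-240 - 128*33 - 16*33²))*(-6) = (1522 + (-240 - 4224 - 16*1089))*(-6) = (1522 + (-240 - 4224 - 17424))*(-6) = (1522 - 21888)*(-6) = -20366*(-6) = 122196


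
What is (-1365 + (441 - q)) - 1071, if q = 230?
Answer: -2225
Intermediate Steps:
(-1365 + (441 - q)) - 1071 = (-1365 + (441 - 1*230)) - 1071 = (-1365 + (441 - 230)) - 1071 = (-1365 + 211) - 1071 = -1154 - 1071 = -2225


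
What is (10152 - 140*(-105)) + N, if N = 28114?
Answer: 52966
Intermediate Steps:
(10152 - 140*(-105)) + N = (10152 - 140*(-105)) + 28114 = (10152 + 14700) + 28114 = 24852 + 28114 = 52966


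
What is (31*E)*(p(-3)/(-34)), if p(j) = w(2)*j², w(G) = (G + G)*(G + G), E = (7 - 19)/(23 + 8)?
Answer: 864/17 ≈ 50.824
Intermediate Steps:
E = -12/31 ≈ -0.38710
w(G) = 4*G² (w(G) = (2*G)*(2*G) = 4*G²)
p(j) = 16*j² (p(j) = (4*2²)*j² = (4*4)*j² = 16*j²)
(31*E)*(p(-3)/(-34)) = (31*(-12/31))*((16*(-3)²)/(-34)) = -12*16*9*(-1)/34 = -1728*(-1)/34 = -12*(-72/17) = 864/17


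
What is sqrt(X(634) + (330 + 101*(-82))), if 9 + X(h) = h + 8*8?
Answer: 3*I*sqrt(807) ≈ 85.223*I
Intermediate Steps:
X(h) = 55 + h (X(h) = -9 + (h + 8*8) = -9 + (h + 64) = -9 + (64 + h) = 55 + h)
sqrt(X(634) + (330 + 101*(-82))) = sqrt((55 + 634) + (330 + 101*(-82))) = sqrt(689 + (330 - 8282)) = sqrt(689 - 7952) = sqrt(-7263) = 3*I*sqrt(807)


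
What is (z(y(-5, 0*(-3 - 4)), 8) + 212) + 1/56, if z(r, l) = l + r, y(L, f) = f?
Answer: 12321/56 ≈ 220.02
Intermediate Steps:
(z(y(-5, 0*(-3 - 4)), 8) + 212) + 1/56 = ((8 + 0*(-3 - 4)) + 212) + 1/56 = ((8 + 0*(-7)) + 212) + 1/56 = ((8 + 0) + 212) + 1/56 = (8 + 212) + 1/56 = 220 + 1/56 = 12321/56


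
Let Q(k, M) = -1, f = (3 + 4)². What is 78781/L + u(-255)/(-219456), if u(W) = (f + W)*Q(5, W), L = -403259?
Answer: -8686017245/44248803552 ≈ -0.19630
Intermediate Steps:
f = 49 (f = 7² = 49)
u(W) = -49 - W (u(W) = (49 + W)*(-1) = -49 - W)
78781/L + u(-255)/(-219456) = 78781/(-403259) + (-49 - 1*(-255))/(-219456) = 78781*(-1/403259) + (-49 + 255)*(-1/219456) = -78781/403259 + 206*(-1/219456) = -78781/403259 - 103/109728 = -8686017245/44248803552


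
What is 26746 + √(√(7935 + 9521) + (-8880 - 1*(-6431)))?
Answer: 26746 + √(-2449 + 4*√1091) ≈ 26746.0 + 48.134*I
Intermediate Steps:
26746 + √(√(7935 + 9521) + (-8880 - 1*(-6431))) = 26746 + √(√17456 + (-8880 + 6431)) = 26746 + √(4*√1091 - 2449) = 26746 + √(-2449 + 4*√1091)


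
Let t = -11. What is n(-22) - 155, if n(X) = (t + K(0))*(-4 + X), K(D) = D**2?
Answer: 131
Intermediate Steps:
n(X) = 44 - 11*X (n(X) = (-11 + 0**2)*(-4 + X) = (-11 + 0)*(-4 + X) = -11*(-4 + X) = 44 - 11*X)
n(-22) - 155 = (44 - 11*(-22)) - 155 = (44 + 242) - 155 = 286 - 155 = 131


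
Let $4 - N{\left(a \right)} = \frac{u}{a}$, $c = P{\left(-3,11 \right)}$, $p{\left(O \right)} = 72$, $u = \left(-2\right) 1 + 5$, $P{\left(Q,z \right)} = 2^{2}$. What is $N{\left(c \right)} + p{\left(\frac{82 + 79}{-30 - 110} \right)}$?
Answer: $\frac{301}{4} \approx 75.25$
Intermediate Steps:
$P{\left(Q,z \right)} = 4$
$u = 3$ ($u = -2 + 5 = 3$)
$c = 4$
$N{\left(a \right)} = 4 - \frac{3}{a}$
$N{\left(c \right)} + p{\left(\frac{82 + 79}{-30 - 110} \right)} = \left(4 - \frac{3}{4}\right) + 72 = \frac{13}{4} + 72 = \frac{301}{4}$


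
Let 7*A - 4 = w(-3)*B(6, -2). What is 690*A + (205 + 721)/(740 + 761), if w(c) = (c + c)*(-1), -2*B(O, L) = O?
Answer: -2070454/1501 ≈ -1379.4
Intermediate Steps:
B(O, L) = -O/2
w(c) = -2*c (w(c) = (2*c)*(-1) = -2*c)
A = -2 (A = 4/7 + ((-2*(-3))*(-1/2*6))/7 = 4/7 + (6*(-3))/7 = 4/7 + (1/7)*(-18) = 4/7 - 18/7 = -2)
690*A + (205 + 721)/(740 + 761) = 690*(-2) + (205 + 721)/(740 + 761) = -1380 + 926/1501 = -2070454/1501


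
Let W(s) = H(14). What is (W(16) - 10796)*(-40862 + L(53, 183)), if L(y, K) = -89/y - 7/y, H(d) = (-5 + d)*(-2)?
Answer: 23420766548/53 ≈ 4.4190e+8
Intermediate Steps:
H(d) = 10 - 2*d
W(s) = -18 (W(s) = 10 - 2*14 = 10 - 28 = -18)
L(y, K) = -96/y
(W(16) - 10796)*(-40862 + L(53, 183)) = (-18 - 10796)*(-40862 - 96/53) = -10814*(-40862 - 96*1/53) = -10814*(-40862 - 96/53) = -10814*(-2165782/53) = 23420766548/53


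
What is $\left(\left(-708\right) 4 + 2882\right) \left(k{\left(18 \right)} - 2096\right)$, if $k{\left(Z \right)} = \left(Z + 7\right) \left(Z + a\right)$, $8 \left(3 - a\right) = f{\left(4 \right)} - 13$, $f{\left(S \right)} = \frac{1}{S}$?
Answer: $- \frac{1224925}{16} \approx -76558.0$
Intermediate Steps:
$a = \frac{147}{32}$ ($a = 3 - \frac{\frac{1}{4} - 13}{8} = 3 - - \frac{51}{32} = 3 + \frac{51}{32} = \frac{147}{32} \approx 4.5938$)
$k{\left(Z \right)} = \left(7 + Z\right) \left(\frac{147}{32} + Z\right)$ ($k{\left(Z \right)} = \left(Z + 7\right) \left(Z + \frac{147}{32}\right) = \left(7 + Z\right) \left(\frac{147}{32} + Z\right)$)
$\left(\left(-708\right) 4 + 2882\right) \left(k{\left(18 \right)} - 2096\right) = \left(\left(-708\right) 4 + 2882\right) \left(\left(\frac{1029}{32} + 18^{2} + \frac{371}{32} \cdot 18\right) - 2096\right) = \left(-2832 + 2882\right) \left(\left(\frac{1029}{32} + 324 + \frac{3339}{16}\right) - 2096\right) = 50 \left(\frac{18075}{32} - 2096\right) = 50 \left(- \frac{48997}{32}\right) = - \frac{1224925}{16}$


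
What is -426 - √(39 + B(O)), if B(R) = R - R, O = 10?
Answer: -426 - √39 ≈ -432.25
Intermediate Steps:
B(R) = 0
-426 - √(39 + B(O)) = -426 - √(39 + 0) = -426 - √39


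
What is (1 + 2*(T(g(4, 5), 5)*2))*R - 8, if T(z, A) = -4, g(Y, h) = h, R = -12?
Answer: 172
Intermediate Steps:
(1 + 2*(T(g(4, 5), 5)*2))*R - 8 = (1 + 2*(-4*2))*(-12) - 8 = (1 + 2*(-8))*(-12) - 8 = (1 - 16)*(-12) - 8 = -15*(-12) - 8 = 180 - 8 = 172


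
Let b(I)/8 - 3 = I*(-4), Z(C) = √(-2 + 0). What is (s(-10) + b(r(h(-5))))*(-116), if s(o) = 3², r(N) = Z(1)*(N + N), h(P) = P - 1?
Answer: -3828 - 44544*I*√2 ≈ -3828.0 - 62995.0*I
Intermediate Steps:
Z(C) = I*√2 (Z(C) = √(-2) = I*√2)
h(P) = -1 + P
r(N) = 2*I*N*√2 (r(N) = (I*√2)*(N + N) = (I*√2)*(2*N) = 2*I*N*√2)
s(o) = 9
b(I) = 24 - 32*I (b(I) = 24 + 8*(I*(-4)) = 24 + 8*(-4*I) = 24 - 32*I)
(s(-10) + b(r(h(-5))))*(-116) = (9 + (24 - 64*I*(-1 - 5)*√2))*(-116) = (9 + (24 - 64*I*(-6)*√2))*(-116) = (9 + (24 - (-384)*I*√2))*(-116) = (9 + (24 + 384*I*√2))*(-116) = (33 + 384*I*√2)*(-116) = -3828 - 44544*I*√2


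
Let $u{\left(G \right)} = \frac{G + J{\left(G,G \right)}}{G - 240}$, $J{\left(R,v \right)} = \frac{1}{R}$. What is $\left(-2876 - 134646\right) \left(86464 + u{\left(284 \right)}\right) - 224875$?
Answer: $- \frac{6754550770051}{568} \approx -1.1892 \cdot 10^{10}$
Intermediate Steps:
$u{\left(G \right)} = \frac{G + \frac{1}{G}}{-240 + G}$ ($u{\left(G \right)} = \frac{G + \frac{1}{G}}{G - 240} = \frac{G + \frac{1}{G}}{-240 + G}$)
$\left(-2876 - 134646\right) \left(86464 + u{\left(284 \right)}\right) - 224875 = \left(-2876 - 134646\right) \left(86464 + \frac{1 + 284^{2}}{284 \left(-240 + 284\right)}\right) - 224875 = - 137522 \left(86464 + \frac{1 + 80656}{284 \cdot 44}\right) - 224875 = - 137522 \left(86464 + \frac{1}{284} \cdot \frac{1}{44} \cdot 80657\right) - 224875 = - 137522 \left(86464 + \frac{80657}{12496}\right) - 224875 = \left(-137522\right) \frac{1080534801}{12496} - 224875 = - \frac{6754423041051}{568} - 224875 = - \frac{6754550770051}{568}$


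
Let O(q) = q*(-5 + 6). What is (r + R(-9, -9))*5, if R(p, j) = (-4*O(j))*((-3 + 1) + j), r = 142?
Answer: -1270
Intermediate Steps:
O(q) = q (O(q) = q*1 = q)
R(p, j) = -4*j*(-2 + j) (R(p, j) = (-4*j)*((-3 + 1) + j) = (-4*j)*(-2 + j) = -4*j*(-2 + j))
(r + R(-9, -9))*5 = (142 + 4*(-9)*(2 - 1*(-9)))*5 = (142 + 4*(-9)*(2 + 9))*5 = (142 + 4*(-9)*11)*5 = (142 - 396)*5 = -254*5 = -1270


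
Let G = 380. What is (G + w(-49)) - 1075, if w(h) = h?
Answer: -744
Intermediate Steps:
(G + w(-49)) - 1075 = (380 - 49) - 1075 = 331 - 1075 = -744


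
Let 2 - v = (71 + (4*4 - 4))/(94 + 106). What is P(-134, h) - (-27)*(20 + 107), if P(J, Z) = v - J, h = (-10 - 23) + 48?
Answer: 712917/200 ≈ 3564.6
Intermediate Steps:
h = 15 (h = -33 + 48 = 15)
v = 317/200 (v = 2 - (71 + (4*4 - 4))/(94 + 106) = 2 - (71 + (16 - 4))/200 = 2 - (71 + 12)/200 = 2 - 83/200 = 317/200 ≈ 1.5850)
P(J, Z) = 317/200 - J
P(-134, h) - (-27)*(20 + 107) = (317/200 - 1*(-134)) - (-27)*(20 + 107) = (317/200 + 134) - (-27)*127 = 27117/200 - 1*(-3429) = 27117/200 + 3429 = 712917/200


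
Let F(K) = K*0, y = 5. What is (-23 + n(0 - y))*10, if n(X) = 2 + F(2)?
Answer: -210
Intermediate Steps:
F(K) = 0
n(X) = 2 (n(X) = 2 + 0 = 2)
(-23 + n(0 - y))*10 = (-23 + 2)*10 = -21*10 = -210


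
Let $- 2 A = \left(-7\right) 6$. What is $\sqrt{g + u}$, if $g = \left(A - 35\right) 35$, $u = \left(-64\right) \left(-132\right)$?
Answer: $\sqrt{7958} \approx 89.208$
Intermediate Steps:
$A = 21$ ($A = - \frac{\left(-7\right) 6}{2} = \left(- \frac{1}{2}\right) \left(-42\right) = 21$)
$u = 8448$
$g = -490$ ($g = \left(21 - 35\right) 35 = \left(-14\right) 35 = -490$)
$\sqrt{g + u} = \sqrt{-490 + 8448} = \sqrt{7958}$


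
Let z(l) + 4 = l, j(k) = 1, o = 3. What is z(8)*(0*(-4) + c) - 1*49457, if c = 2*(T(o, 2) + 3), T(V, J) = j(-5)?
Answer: -49425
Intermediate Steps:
z(l) = -4 + l
T(V, J) = 1
c = 8 (c = 2*(1 + 3) = 2*4 = 8)
z(8)*(0*(-4) + c) - 1*49457 = (-4 + 8)*(0*(-4) + 8) - 1*49457 = 4*(0 + 8) - 49457 = 4*8 - 49457 = 32 - 49457 = -49425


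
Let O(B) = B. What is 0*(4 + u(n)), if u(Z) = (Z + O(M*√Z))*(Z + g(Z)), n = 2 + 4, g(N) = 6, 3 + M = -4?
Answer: 0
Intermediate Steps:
M = -7 (M = -3 - 4 = -7)
n = 6
u(Z) = (6 + Z)*(Z - 7*√Z) (u(Z) = (Z - 7*√Z)*(Z + 6) = (Z - 7*√Z)*(6 + Z) = (6 + Z)*(Z - 7*√Z))
0*(4 + u(n)) = 0*(4 + (6² - 42*√6 - 42*√6 + 6*6)) = 0*(4 + (36 - 42*√6 - 42*√6 + 36)) = 0*(4 + (72 - 84*√6)) = 0*(76 - 84*√6) = 0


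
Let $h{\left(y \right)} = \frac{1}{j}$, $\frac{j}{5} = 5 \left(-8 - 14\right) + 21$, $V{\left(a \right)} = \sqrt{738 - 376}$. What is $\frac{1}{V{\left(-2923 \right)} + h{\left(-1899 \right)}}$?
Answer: $\frac{445}{71685049} + \frac{198025 \sqrt{362}}{71685049} \approx 0.052565$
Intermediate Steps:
$V{\left(a \right)} = \sqrt{362}$
$j = -445$ ($j = 5 \left(5 \left(-8 - 14\right) + 21\right) = 5 \left(5 \left(-22\right) + 21\right) = 5 \left(-110 + 21\right) = 5 \left(-89\right) = -445$)
$h{\left(y \right)} = - \frac{1}{445}$ ($h{\left(y \right)} = \frac{1}{-445} = - \frac{1}{445}$)
$\frac{1}{V{\left(-2923 \right)} + h{\left(-1899 \right)}} = \frac{1}{\sqrt{362} - \frac{1}{445}} = \frac{1}{- \frac{1}{445} + \sqrt{362}}$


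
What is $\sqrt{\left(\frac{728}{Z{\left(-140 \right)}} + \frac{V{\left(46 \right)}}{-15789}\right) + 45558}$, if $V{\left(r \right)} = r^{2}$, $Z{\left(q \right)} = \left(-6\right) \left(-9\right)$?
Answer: $\frac{\sqrt{102245364852294}}{47367} \approx 213.47$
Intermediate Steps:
$Z{\left(q \right)} = 54$
$\sqrt{\left(\frac{728}{Z{\left(-140 \right)}} + \frac{V{\left(46 \right)}}{-15789}\right) + 45558} = \sqrt{\left(\frac{728}{54} + \frac{46^{2}}{-15789}\right) + 45558} = \sqrt{\left(728 \cdot \frac{1}{54} + 2116 \left(- \frac{1}{15789}\right)\right) + 45558} = \sqrt{\left(\frac{364}{27} - \frac{2116}{15789}\right) + 45558} = \sqrt{\frac{1896688}{142101} + 45558} = \sqrt{\frac{6475734046}{142101}} = \frac{\sqrt{102245364852294}}{47367}$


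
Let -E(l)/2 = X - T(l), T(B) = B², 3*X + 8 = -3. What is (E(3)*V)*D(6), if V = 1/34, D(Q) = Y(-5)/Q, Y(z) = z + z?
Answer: -190/153 ≈ -1.2418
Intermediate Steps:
X = -11/3 (X = -8/3 + (⅓)*(-3) = -8/3 - 1 = -11/3 ≈ -3.6667)
Y(z) = 2*z
D(Q) = -10/Q (D(Q) = (2*(-5))/Q = -10/Q)
V = 1/34 ≈ 0.029412
E(l) = 22/3 + 2*l² (E(l) = -2*(-11/3 - l²) = 22/3 + 2*l²)
(E(3)*V)*D(6) = ((22/3 + 2*3²)*(1/34))*(-10/6) = ((22/3 + 2*9)*(1/34))*(-10*⅙) = ((22/3 + 18)*(1/34))*(-5/3) = ((76/3)*(1/34))*(-5/3) = (38/51)*(-5/3) = -190/153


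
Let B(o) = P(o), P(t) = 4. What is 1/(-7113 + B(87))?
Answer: -1/7109 ≈ -0.00014067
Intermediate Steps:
B(o) = 4
1/(-7113 + B(87)) = 1/(-7113 + 4) = 1/(-7109) = -1/7109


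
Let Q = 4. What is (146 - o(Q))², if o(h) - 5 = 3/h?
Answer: 314721/16 ≈ 19670.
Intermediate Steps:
o(h) = 5 + 3/h
(146 - o(Q))² = (146 - (5 + 3/4))² = (146 - (5 + 3*(¼)))² = (146 - (5 + ¾))² = (146 - 1*23/4)² = (146 - 23/4)² = (561/4)² = 314721/16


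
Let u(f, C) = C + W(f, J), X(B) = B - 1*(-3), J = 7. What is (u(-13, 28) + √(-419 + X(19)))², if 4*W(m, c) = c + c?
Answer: 2381/4 + 63*I*√397 ≈ 595.25 + 1255.3*I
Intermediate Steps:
X(B) = 3 + B (X(B) = B + 3 = 3 + B)
W(m, c) = c/2 (W(m, c) = (c + c)/4 = (2*c)/4 = c/2)
u(f, C) = 7/2 + C (u(f, C) = C + (½)*7 = C + 7/2 = 7/2 + C)
(u(-13, 28) + √(-419 + X(19)))² = ((7/2 + 28) + √(-419 + (3 + 19)))² = (63/2 + √(-419 + 22))² = (63/2 + √(-397))² = (63/2 + I*√397)²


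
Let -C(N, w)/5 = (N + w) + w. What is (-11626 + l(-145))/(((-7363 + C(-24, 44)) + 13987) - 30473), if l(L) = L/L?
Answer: 11625/24169 ≈ 0.48099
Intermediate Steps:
l(L) = 1
C(N, w) = -10*w - 5*N (C(N, w) = -5*((N + w) + w) = -5*(N + 2*w) = -10*w - 5*N)
(-11626 + l(-145))/(((-7363 + C(-24, 44)) + 13987) - 30473) = (-11626 + 1)/(((-7363 + (-10*44 - 5*(-24))) + 13987) - 30473) = -11625/(((-7363 + (-440 + 120)) + 13987) - 30473) = -11625/(((-7363 - 320) + 13987) - 30473) = -11625/((-7683 + 13987) - 30473) = -11625/(6304 - 30473) = -11625/(-24169) = -11625*(-1/24169) = 11625/24169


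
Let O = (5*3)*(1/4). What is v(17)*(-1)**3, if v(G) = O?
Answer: -15/4 ≈ -3.7500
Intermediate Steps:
O = 15/4 (O = 15*(1*(1/4)) = 15*(1/4) = 15/4 ≈ 3.7500)
v(G) = 15/4
v(17)*(-1)**3 = (15/4)*(-1)**3 = (15/4)*(-1) = -15/4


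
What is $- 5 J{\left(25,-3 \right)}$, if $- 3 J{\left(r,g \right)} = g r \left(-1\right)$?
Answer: $125$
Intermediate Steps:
$J{\left(r,g \right)} = \frac{g r}{3}$ ($J{\left(r,g \right)} = - \frac{g r \left(-1\right)}{3} = - \frac{\left(-1\right) g r}{3} = \frac{g r}{3}$)
$- 5 J{\left(25,-3 \right)} = - 5 \cdot \frac{1}{3} \left(-3\right) 25 = \left(-5\right) \left(-25\right) = 125$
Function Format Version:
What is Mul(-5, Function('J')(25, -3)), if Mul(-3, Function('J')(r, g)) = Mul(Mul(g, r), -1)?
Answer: 125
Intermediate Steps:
Function('J')(r, g) = Mul(Rational(1, 3), g, r) (Function('J')(r, g) = Mul(Rational(-1, 3), Mul(Mul(g, r), -1)) = Mul(Rational(-1, 3), Mul(-1, g, r)) = Mul(Rational(1, 3), g, r))
Mul(-5, Function('J')(25, -3)) = Mul(-5, Mul(Rational(1, 3), -3, 25)) = Mul(-5, -25) = 125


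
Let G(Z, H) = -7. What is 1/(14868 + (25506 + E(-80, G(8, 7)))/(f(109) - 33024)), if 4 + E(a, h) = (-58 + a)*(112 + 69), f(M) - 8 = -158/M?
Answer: 1799451/26754208910 ≈ 6.7259e-5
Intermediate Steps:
f(M) = 8 - 158/M
E(a, h) = -10502 + 181*a (E(a, h) = -4 + (-58 + a)*(112 + 69) = -4 + (-58 + a)*181 = -4 + (-10498 + 181*a) = -10502 + 181*a)
1/(14868 + (25506 + E(-80, G(8, 7)))/(f(109) - 33024)) = 1/(14868 + (25506 + (-10502 + 181*(-80)))/((8 - 158/109) - 33024)) = 1/(14868 + (25506 + (-10502 - 14480))/((8 - 158*1/109) - 33024)) = 1/(14868 + (25506 - 24982)/((8 - 158/109) - 33024)) = 1/(14868 + 524/(714/109 - 33024)) = 1/(14868 + 524/(-3598902/109)) = 1/(14868 + 524*(-109/3598902)) = 1/(14868 - 28558/1799451) = 1/(26754208910/1799451) = 1799451/26754208910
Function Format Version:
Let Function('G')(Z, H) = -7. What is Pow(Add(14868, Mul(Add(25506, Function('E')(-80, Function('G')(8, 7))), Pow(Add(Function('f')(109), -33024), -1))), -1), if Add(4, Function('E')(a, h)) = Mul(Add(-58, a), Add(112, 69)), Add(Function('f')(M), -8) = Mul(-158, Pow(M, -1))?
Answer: Rational(1799451, 26754208910) ≈ 6.7259e-5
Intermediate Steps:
Function('f')(M) = Add(8, Mul(-158, Pow(M, -1)))
Function('E')(a, h) = Add(-10502, Mul(181, a)) (Function('E')(a, h) = Add(-4, Mul(Add(-58, a), Add(112, 69))) = Add(-4, Mul(Add(-58, a), 181)) = Add(-4, Add(-10498, Mul(181, a))) = Add(-10502, Mul(181, a)))
Pow(Add(14868, Mul(Add(25506, Function('E')(-80, Function('G')(8, 7))), Pow(Add(Function('f')(109), -33024), -1))), -1) = Pow(Add(14868, Mul(Add(25506, Add(-10502, Mul(181, -80))), Pow(Add(Add(8, Mul(-158, Pow(109, -1))), -33024), -1))), -1) = Pow(Add(14868, Mul(Add(25506, Add(-10502, -14480)), Pow(Add(Add(8, Mul(-158, Rational(1, 109))), -33024), -1))), -1) = Pow(Add(14868, Mul(Add(25506, -24982), Pow(Add(Add(8, Rational(-158, 109)), -33024), -1))), -1) = Pow(Add(14868, Mul(524, Pow(Add(Rational(714, 109), -33024), -1))), -1) = Pow(Add(14868, Mul(524, Pow(Rational(-3598902, 109), -1))), -1) = Pow(Add(14868, Mul(524, Rational(-109, 3598902))), -1) = Pow(Add(14868, Rational(-28558, 1799451)), -1) = Pow(Rational(26754208910, 1799451), -1) = Rational(1799451, 26754208910)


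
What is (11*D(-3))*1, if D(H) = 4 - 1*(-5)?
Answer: 99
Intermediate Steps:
D(H) = 9 (D(H) = 4 + 5 = 9)
(11*D(-3))*1 = (11*9)*1 = 99*1 = 99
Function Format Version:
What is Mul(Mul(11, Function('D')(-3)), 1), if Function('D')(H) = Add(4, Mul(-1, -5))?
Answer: 99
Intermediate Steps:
Function('D')(H) = 9 (Function('D')(H) = Add(4, 5) = 9)
Mul(Mul(11, Function('D')(-3)), 1) = Mul(Mul(11, 9), 1) = Mul(99, 1) = 99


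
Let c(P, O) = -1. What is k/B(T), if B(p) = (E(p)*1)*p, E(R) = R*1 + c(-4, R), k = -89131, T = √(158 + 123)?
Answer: -12733/40 - 12733*√281/11240 ≈ -337.31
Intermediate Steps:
T = √281 ≈ 16.763
E(R) = -1 + R (E(R) = R*1 - 1 = R - 1 = -1 + R)
B(p) = p*(-1 + p) (B(p) = ((-1 + p)*1)*p = (-1 + p)*p = p*(-1 + p))
k/B(T) = -89131*√281/(281*(-1 + √281))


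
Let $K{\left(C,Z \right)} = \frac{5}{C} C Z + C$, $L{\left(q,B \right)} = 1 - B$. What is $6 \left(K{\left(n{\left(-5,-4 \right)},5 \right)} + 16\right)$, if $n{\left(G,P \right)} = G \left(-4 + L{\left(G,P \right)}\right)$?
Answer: $216$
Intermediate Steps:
$n{\left(G,P \right)} = G \left(-3 - P\right)$ ($n{\left(G,P \right)} = G \left(-4 - \left(-1 + P\right)\right) = G \left(-3 - P\right)$)
$K{\left(C,Z \right)} = C + 5 Z$ ($K{\left(C,Z \right)} = 5 Z + C = C + 5 Z$)
$6 \left(K{\left(n{\left(-5,-4 \right)},5 \right)} + 16\right) = 6 \left(\left(\left(-1\right) \left(-5\right) \left(3 - 4\right) + 5 \cdot 5\right) + 16\right) = 6 \left(\left(\left(-1\right) \left(-5\right) \left(-1\right) + 25\right) + 16\right) = 6 \left(\left(-5 + 25\right) + 16\right) = 6 \left(20 + 16\right) = 6 \cdot 36 = 216$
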